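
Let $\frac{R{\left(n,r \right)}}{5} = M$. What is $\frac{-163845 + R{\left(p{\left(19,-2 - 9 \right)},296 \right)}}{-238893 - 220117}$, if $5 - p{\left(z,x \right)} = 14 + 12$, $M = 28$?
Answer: $\frac{32741}{91802} \approx 0.35665$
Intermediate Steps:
$p{\left(z,x \right)} = -21$ ($p{\left(z,x \right)} = 5 - \left(14 + 12\right) = 5 - 26 = -21$)
$R{\left(n,r \right)} = 140$ ($R{\left(n,r \right)} = 5 \cdot 28 = 140$)
$\frac{-163845 + R{\left(p{\left(19,-2 - 9 \right)},296 \right)}}{-238893 - 220117} = \frac{-163845 + 140}{-238893 - 220117} = - \frac{163705}{-459010} = \left(-163705\right) \left(- \frac{1}{459010}\right) = \frac{32741}{91802}$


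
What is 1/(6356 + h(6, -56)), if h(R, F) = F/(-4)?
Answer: 1/6370 ≈ 0.00015699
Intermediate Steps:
h(R, F) = -F/4 (h(R, F) = F*(-¼) = -F/4)
1/(6356 + h(6, -56)) = 1/(6356 - ¼*(-56)) = 1/(6356 + 14) = 1/6370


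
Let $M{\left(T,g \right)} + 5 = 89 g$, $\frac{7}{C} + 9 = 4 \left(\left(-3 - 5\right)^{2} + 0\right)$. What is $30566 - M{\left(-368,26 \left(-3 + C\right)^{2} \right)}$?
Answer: $\frac{47571135}{4693} \approx 10137.0$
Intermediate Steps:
$C = \frac{7}{247}$ ($C = \frac{7}{-9 + 4 \left(\left(-3 - 5\right)^{2} + 0\right)} = \frac{7}{-9 + 4 \left(\left(-8\right)^{2} + 0\right)} = \frac{7}{-9 + 4 \left(64 + 0\right)} = \frac{7}{-9 + 4 \cdot 64} = \frac{7}{-9 + 256} = \frac{7}{247} \approx 0.02834$)
$M{\left(T,g \right)} = -5 + 89 g$
$30566 - M{\left(-368,26 \left(-3 + C\right)^{2} \right)} = 30566 - \left(-5 + 89 \cdot 26 \left(-3 + \frac{7}{247}\right)^{2}\right) = 30566 - \left(-5 + 89 \cdot 26 \left(- \frac{734}{247}\right)^{2}\right) = 30566 - \left(-5 + 89 \cdot 26 \cdot \frac{538756}{61009}\right) = 30566 - \left(-5 + 89 \cdot \frac{1077512}{4693}\right) = 30566 - \left(-5 + \frac{95898568}{4693}\right) = 30566 - \frac{95875103}{4693} = \frac{47571135}{4693}$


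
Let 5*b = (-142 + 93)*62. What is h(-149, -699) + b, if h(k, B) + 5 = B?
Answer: -6558/5 ≈ -1311.6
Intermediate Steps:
h(k, B) = -5 + B
b = -3038/5 (b = ((-142 + 93)*62)/5 = (-49*62)/5 = (⅕)*(-3038) = -3038/5 ≈ -607.60)
h(-149, -699) + b = (-5 - 699) - 3038/5 = -704 - 3038/5 = -6558/5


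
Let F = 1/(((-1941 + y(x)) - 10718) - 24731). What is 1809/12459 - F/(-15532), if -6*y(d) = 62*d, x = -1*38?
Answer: 1039528417173/7159471920832 ≈ 0.14520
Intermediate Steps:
x = -38
y(d) = -31*d/3
F = -3/110992 (F = 1/(((-1941 - 31/3*(-38)) - 10718) - 24731) = 1/(((-1941 + 1178/3) - 10718) - 24731) = 1/((-4645/3 - 10718) - 24731) = 1/(-36799/3 - 24731) = 1/(-110992/3) = -3/110992 ≈ -2.7029e-5)
1809/12459 - F/(-15532) = 1809/12459 - 1*(-3/110992)/(-15532) = 1809*(1/12459) + (3/110992)*(-1/15532) = 603/4153 - 3/1723927744 = 1039528417173/7159471920832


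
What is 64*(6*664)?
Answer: 254976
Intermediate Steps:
64*(6*664) = 64*3984 = 254976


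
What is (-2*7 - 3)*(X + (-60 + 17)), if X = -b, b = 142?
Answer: 3145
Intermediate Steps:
X = -142 (X = -1*142 = -142)
(-2*7 - 3)*(X + (-60 + 17)) = (-2*7 - 3)*(-142 + (-60 + 17)) = (-14 - 3)*(-142 - 43) = -17*(-185) = 3145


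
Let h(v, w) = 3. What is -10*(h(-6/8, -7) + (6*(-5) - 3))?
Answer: 300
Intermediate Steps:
-10*(h(-6/8, -7) + (6*(-5) - 3)) = -10*(3 + (6*(-5) - 3)) = -10*(3 + (-30 - 3)) = -10*(3 - 33) = -10*(-30) = 300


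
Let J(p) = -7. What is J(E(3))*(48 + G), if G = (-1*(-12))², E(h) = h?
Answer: -1344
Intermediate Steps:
G = 144 (G = 12² = 144)
J(E(3))*(48 + G) = -7*(48 + 144) = -7*192 = -1344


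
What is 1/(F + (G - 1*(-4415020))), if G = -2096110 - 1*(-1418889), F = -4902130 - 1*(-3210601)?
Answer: 1/2046270 ≈ 4.8869e-7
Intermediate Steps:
F = -1691529 (F = -4902130 + 3210601 = -1691529)
G = -677221 (G = -2096110 + 1418889 = -677221)
1/(F + (G - 1*(-4415020))) = 1/(-1691529 + (-677221 - 1*(-4415020))) = 1/(-1691529 + (-677221 + 4415020)) = 1/(-1691529 + 3737799) = 1/2046270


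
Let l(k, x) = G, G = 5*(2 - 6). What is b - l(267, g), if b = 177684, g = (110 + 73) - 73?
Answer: 177704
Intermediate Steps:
G = -20 (G = 5*(-4) = -20)
g = 110 (g = 183 - 73 = 110)
l(k, x) = -20
b - l(267, g) = 177684 - 1*(-20) = 177684 + 20 = 177704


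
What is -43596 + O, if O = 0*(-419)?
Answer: -43596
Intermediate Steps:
O = 0
-43596 + O = -43596 + 0 = -43596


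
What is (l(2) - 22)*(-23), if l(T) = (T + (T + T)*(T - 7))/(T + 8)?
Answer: 2737/5 ≈ 547.40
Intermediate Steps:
l(T) = (T + 2*T*(-7 + T))/(8 + T) (l(T) = (T + (2*T)*(-7 + T))/(8 + T) = (T + 2*T*(-7 + T))/(8 + T))
(l(2) - 22)*(-23) = (2*(-13 + 2*2)/(8 + 2) - 22)*(-23) = (2*(-13 + 4)/10 - 22)*(-23) = (2*(⅒)*(-9) - 22)*(-23) = (-9/5 - 22)*(-23) = -119/5*(-23) = 2737/5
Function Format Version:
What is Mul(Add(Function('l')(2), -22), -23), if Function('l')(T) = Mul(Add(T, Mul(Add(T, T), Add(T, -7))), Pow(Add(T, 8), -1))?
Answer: Rational(2737, 5) ≈ 547.40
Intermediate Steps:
Function('l')(T) = Mul(Pow(Add(8, T), -1), Add(T, Mul(2, T, Add(-7, T)))) (Function('l')(T) = Mul(Add(T, Mul(Mul(2, T), Add(-7, T))), Pow(Add(8, T), -1)) = Mul(Add(T, Mul(2, T, Add(-7, T))), Pow(Add(8, T), -1)) = Mul(Pow(Add(8, T), -1), Add(T, Mul(2, T, Add(-7, T)))))
Mul(Add(Function('l')(2), -22), -23) = Mul(Add(Mul(2, Pow(Add(8, 2), -1), Add(-13, Mul(2, 2))), -22), -23) = Mul(Add(Mul(2, Pow(10, -1), Add(-13, 4)), -22), -23) = Mul(Add(Mul(2, Rational(1, 10), -9), -22), -23) = Mul(Add(Rational(-9, 5), -22), -23) = Mul(Rational(-119, 5), -23) = Rational(2737, 5)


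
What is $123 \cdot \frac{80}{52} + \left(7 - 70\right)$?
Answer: $\frac{1641}{13} \approx 126.23$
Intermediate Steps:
$123 \cdot \frac{80}{52} + \left(7 - 70\right) = 123 \cdot 80 \cdot \frac{1}{52} + \left(7 - 70\right) = 123 \cdot \frac{20}{13} - 63 = \frac{2460}{13} - 63 = \frac{1641}{13}$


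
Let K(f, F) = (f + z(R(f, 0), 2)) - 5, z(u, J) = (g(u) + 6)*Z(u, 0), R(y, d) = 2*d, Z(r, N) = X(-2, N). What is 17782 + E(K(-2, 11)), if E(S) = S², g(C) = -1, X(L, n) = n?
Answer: 17831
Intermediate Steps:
Z(r, N) = N
z(u, J) = 0 (z(u, J) = (-1 + 6)*0 = 5*0 = 0)
K(f, F) = -5 + f (K(f, F) = (f + 0) - 5 = f - 5 = -5 + f)
17782 + E(K(-2, 11)) = 17782 + (-5 - 2)² = 17782 + (-7)² = 17782 + 49 = 17831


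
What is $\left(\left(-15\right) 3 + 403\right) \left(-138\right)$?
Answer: $-49404$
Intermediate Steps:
$\left(\left(-15\right) 3 + 403\right) \left(-138\right) = \left(-45 + 403\right) \left(-138\right) = 358 \left(-138\right) = -49404$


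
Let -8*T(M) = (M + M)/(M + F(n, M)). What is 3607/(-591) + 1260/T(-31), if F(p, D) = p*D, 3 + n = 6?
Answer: -11918167/591 ≈ -20166.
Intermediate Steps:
n = 3 (n = -3 + 6 = 3)
F(p, D) = D*p
T(M) = -1/16 (T(M) = -(M + M)/(8*(M + M*3)) = -2*M/(8*(M + 3*M)) = -2*M/(8*(4*M)) = -2*M*1/(4*M)/8 = -⅛*½ = -1/16)
3607/(-591) + 1260/T(-31) = 3607/(-591) + 1260/(-1/16) = 3607*(-1/591) + 1260*(-16) = -3607/591 - 20160 = -11918167/591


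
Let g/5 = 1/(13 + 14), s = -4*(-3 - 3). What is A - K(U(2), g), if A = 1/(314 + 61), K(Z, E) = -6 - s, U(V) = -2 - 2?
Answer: 11251/375 ≈ 30.003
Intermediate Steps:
s = 24 (s = -4*(-6) = 24)
g = 5/27 (g = 5/(13 + 14) = 5/27 ≈ 0.18519)
U(V) = -4
K(Z, E) = -30 (K(Z, E) = -6 - 1*24 = -6 - 24 = -30)
A = 1/375 ≈ 0.0026667
A - K(U(2), g) = 1/375 - 1*(-30) = 1/375 + 30 = 11251/375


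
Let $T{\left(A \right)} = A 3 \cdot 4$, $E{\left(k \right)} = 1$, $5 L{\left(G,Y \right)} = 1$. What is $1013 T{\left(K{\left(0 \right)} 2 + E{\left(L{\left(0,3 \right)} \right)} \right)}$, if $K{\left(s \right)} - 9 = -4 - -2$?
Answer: $182340$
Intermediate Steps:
$L{\left(G,Y \right)} = \frac{1}{5}$ ($L{\left(G,Y \right)} = \frac{1}{5} \cdot 1 = \frac{1}{5}$)
$K{\left(s \right)} = 7$ ($K{\left(s \right)} = 9 - 2 = 7$)
$T{\left(A \right)} = 12 A$ ($T{\left(A \right)} = 3 A 4 = 12 A$)
$1013 T{\left(K{\left(0 \right)} 2 + E{\left(L{\left(0,3 \right)} \right)} \right)} = 1013 \cdot 12 \left(7 \cdot 2 + 1\right) = 1013 \cdot 12 \left(14 + 1\right) = 1013 \cdot 12 \cdot 15 = 1013 \cdot 180 = 182340$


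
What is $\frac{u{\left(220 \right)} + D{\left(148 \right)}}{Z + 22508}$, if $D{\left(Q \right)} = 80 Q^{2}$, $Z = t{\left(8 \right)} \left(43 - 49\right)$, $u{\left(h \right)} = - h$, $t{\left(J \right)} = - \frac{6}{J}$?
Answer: $\frac{140168}{1801} \approx 77.828$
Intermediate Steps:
$Z = \frac{9}{2}$ ($Z = - \frac{6}{8} \left(43 - 49\right) = \left(-6\right) \frac{1}{8} \left(-6\right) = \left(- \frac{3}{4}\right) \left(-6\right) = \frac{9}{2} \approx 4.5$)
$\frac{u{\left(220 \right)} + D{\left(148 \right)}}{Z + 22508} = \frac{\left(-1\right) 220 + 80 \cdot 148^{2}}{\frac{9}{2} + 22508} = \frac{-220 + 80 \cdot 21904}{\frac{45025}{2}} = \left(-220 + 1752320\right) \frac{2}{45025} = 1752100 \cdot \frac{2}{45025} = \frac{140168}{1801}$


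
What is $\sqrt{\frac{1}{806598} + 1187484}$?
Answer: $\frac{\sqrt{9537993661113814}}{89622} \approx 1089.7$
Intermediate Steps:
$\sqrt{\frac{1}{806598} + 1187484} = \sqrt{\frac{957822219433}{806598}} = \frac{\sqrt{9537993661113814}}{89622}$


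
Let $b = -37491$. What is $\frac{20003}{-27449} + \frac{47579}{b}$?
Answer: $- \frac{2055928444}{1029090459} \approx -1.9978$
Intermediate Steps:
$\frac{20003}{-27449} + \frac{47579}{b} = \frac{20003}{-27449} + \frac{47579}{-37491} = 20003 \left(- \frac{1}{27449}\right) + 47579 \left(- \frac{1}{37491}\right) = - \frac{20003}{27449} - \frac{47579}{37491} = - \frac{2055928444}{1029090459}$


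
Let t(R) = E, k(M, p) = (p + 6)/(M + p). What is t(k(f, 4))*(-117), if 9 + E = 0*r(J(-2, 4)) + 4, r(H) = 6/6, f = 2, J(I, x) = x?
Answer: 585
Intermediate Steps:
r(H) = 1 (r(H) = 6*(⅙) = 1)
k(M, p) = (6 + p)/(M + p)
E = -5 (E = -9 + (0*1 + 4) = -9 + (0 + 4) = -9 + 4 = -5)
t(R) = -5
t(k(f, 4))*(-117) = -5*(-117) = 585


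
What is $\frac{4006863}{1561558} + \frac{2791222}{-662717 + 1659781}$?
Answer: $\frac{2088438473527}{389243316428} \approx 5.3654$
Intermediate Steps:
$\frac{4006863}{1561558} + \frac{2791222}{-662717 + 1659781} = 4006863 \cdot \frac{1}{1561558} + \frac{2791222}{997064} = \frac{4006863}{1561558} + 2791222 \cdot \frac{1}{997064} = \frac{4006863}{1561558} + \frac{1395611}{498532} = \frac{2088438473527}{389243316428}$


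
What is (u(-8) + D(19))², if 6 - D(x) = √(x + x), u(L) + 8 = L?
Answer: (10 + √38)² ≈ 261.29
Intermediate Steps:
u(L) = -8 + L
D(x) = 6 - √2*√x (D(x) = 6 - √(x + x) = 6 - √(2*x) = 6 - √2*√x)
(u(-8) + D(19))² = ((-8 - 8) + (6 - √2*√19))² = (-16 + (6 - √38))² = (-10 - √38)²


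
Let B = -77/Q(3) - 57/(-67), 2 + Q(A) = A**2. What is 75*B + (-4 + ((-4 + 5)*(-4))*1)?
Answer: -51536/67 ≈ -769.19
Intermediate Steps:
Q(A) = -2 + A**2
B = -680/67 (B = -77/(-2 + 3**2) - 57/(-67) = -77/(-2 + 9) - 57*(-1/67) = -77/7 + 57/67 = -77*1/7 + 57/67 = -11 + 57/67 = -680/67 ≈ -10.149)
75*B + (-4 + ((-4 + 5)*(-4))*1) = 75*(-680/67) + (-4 + ((-4 + 5)*(-4))*1) = -51000/67 + (-4 + (1*(-4))*1) = -51000/67 + (-4 - 4*1) = -51000/67 + (-4 - 4) = -51000/67 - 8 = -51536/67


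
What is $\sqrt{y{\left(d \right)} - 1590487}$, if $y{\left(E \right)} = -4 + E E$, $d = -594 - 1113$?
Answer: $\sqrt{1323358} \approx 1150.4$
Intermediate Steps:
$d = -1707$
$y{\left(E \right)} = -4 + E^{2}$
$\sqrt{y{\left(d \right)} - 1590487} = \sqrt{\left(-4 + \left(-1707\right)^{2}\right) - 1590487} = \sqrt{\left(-4 + 2913849\right) - 1590487} = \sqrt{2913845 - 1590487} = \sqrt{1323358}$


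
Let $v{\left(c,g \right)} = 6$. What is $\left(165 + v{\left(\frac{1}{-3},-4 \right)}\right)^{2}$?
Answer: $29241$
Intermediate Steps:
$\left(165 + v{\left(\frac{1}{-3},-4 \right)}\right)^{2} = \left(165 + 6\right)^{2} = 171^{2} = 29241$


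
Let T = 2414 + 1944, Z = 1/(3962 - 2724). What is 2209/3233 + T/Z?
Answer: 17442696741/3233 ≈ 5.3952e+6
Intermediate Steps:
Z = 1/1238 ≈ 0.00080775
T = 4358
2209/3233 + T/Z = 2209/3233 + 4358/(1/1238) = 2209*(1/3233) + 4358*1238 = 2209/3233 + 5395204 = 17442696741/3233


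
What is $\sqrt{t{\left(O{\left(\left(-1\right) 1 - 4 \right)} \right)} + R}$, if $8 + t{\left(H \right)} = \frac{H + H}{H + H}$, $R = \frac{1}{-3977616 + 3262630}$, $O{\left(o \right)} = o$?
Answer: $\frac{i \sqrt{12382130022}}{42058} \approx 2.6458 i$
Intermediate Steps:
$R = - \frac{1}{714986}$ ($R = \frac{1}{-714986} = - \frac{1}{714986} \approx -1.3986 \cdot 10^{-6}$)
$t{\left(H \right)} = -7$ ($t{\left(H \right)} = -8 + \frac{H + H}{H + H} = -8 + \frac{2 H}{2 H} = -8 + 2 H \frac{1}{2 H} = -8 + 1 = -7$)
$\sqrt{t{\left(O{\left(\left(-1\right) 1 - 4 \right)} \right)} + R} = \sqrt{-7 - \frac{1}{714986}} = \sqrt{- \frac{5004903}{714986}} = \frac{i \sqrt{12382130022}}{42058}$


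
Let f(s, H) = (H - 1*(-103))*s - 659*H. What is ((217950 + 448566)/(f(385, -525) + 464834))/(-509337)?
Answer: -222172/110074347081 ≈ -2.0184e-6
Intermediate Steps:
f(s, H) = -659*H + s*(103 + H) (f(s, H) = (H + 103)*s - 659*H = (103 + H)*s - 659*H = s*(103 + H) - 659*H = -659*H + s*(103 + H))
((217950 + 448566)/(f(385, -525) + 464834))/(-509337) = ((217950 + 448566)/((-659*(-525) + 103*385 - 525*385) + 464834))/(-509337) = (666516/((345975 + 39655 - 202125) + 464834))*(-1/509337) = (666516/(183505 + 464834))*(-1/509337) = (666516/648339)*(-1/509337) = (666516*(1/648339))*(-1/509337) = (222172/216113)*(-1/509337) = -222172/110074347081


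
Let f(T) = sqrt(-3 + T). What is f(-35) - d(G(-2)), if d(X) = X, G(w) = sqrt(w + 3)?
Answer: -1 + I*sqrt(38) ≈ -1.0 + 6.1644*I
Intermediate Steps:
G(w) = sqrt(3 + w)
f(-35) - d(G(-2)) = sqrt(-3 - 35) - sqrt(3 - 2) = sqrt(-38) - sqrt(1) = I*sqrt(38) - 1*1 = I*sqrt(38) - 1 = -1 + I*sqrt(38)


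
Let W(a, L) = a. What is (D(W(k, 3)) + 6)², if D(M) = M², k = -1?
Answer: 49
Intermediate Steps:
(D(W(k, 3)) + 6)² = ((-1)² + 6)² = (1 + 6)² = 7² = 49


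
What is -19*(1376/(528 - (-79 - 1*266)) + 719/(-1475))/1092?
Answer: -26636347/1406141100 ≈ -0.018943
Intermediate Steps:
-19*(1376/(528 - (-79 - 1*266)) + 719/(-1475))/1092 = -19*(1376/(528 - (-79 - 266)) + 719*(-1/1475))/1092 = -19*(1376/(528 - 1*(-345)) - 719/1475)/1092 = -19*(1376/(528 + 345) - 719/1475)/1092 = -19*(1376/873 - 719/1475)/1092 = -26636347/(1287675*1092) = -19*1401913/1406141100 = -26636347/1406141100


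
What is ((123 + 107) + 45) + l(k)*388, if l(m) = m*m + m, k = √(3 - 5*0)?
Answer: 1439 + 388*√3 ≈ 2111.0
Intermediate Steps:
k = √3 (k = √(3 + 0) = √3 ≈ 1.7320)
l(m) = m + m² (l(m) = m² + m = m + m²)
((123 + 107) + 45) + l(k)*388 = ((123 + 107) + 45) + (√3*(1 + √3))*388 = (230 + 45) + 388*√3*(1 + √3) = 275 + 388*√3*(1 + √3)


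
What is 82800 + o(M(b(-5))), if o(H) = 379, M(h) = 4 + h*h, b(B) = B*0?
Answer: 83179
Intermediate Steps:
b(B) = 0
M(h) = 4 + h**2
82800 + o(M(b(-5))) = 82800 + 379 = 83179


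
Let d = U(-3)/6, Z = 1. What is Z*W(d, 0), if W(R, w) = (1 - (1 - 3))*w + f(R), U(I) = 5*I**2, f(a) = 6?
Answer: 6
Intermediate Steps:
d = 15/2 (d = (5*(-3)**2)/6 = (5*9)*(1/6) = 45*(1/6) = 15/2 ≈ 7.5000)
W(R, w) = 6 + 3*w (W(R, w) = (1 - (1 - 3))*w + 6 = (1 - 1*(-2))*w + 6 = (1 + 2)*w + 6 = 3*w + 6 = 6 + 3*w)
Z*W(d, 0) = 1*(6 + 3*0) = 1*(6 + 0) = 1*6 = 6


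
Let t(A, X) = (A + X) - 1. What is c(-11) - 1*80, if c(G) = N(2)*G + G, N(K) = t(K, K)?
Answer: -124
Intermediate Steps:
t(A, X) = -1 + A + X
N(K) = -1 + 2*K (N(K) = -1 + K + K = -1 + 2*K)
c(G) = 4*G (c(G) = (-1 + 2*2)*G + G = (-1 + 4)*G + G = 3*G + G = 4*G)
c(-11) - 1*80 = 4*(-11) - 1*80 = -44 - 80 = -124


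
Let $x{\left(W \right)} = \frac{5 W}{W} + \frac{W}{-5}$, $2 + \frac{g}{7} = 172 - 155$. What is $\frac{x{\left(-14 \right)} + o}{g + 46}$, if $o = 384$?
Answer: $\frac{1959}{755} \approx 2.5947$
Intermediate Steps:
$g = 105$ ($g = -14 + 7 \left(172 - 155\right) = -14 + 7 \cdot 17 = -14 + 119 = 105$)
$x{\left(W \right)} = 5 - \frac{W}{5}$ ($x{\left(W \right)} = 5 + W \left(- \frac{1}{5}\right) = 5 - \frac{W}{5}$)
$\frac{x{\left(-14 \right)} + o}{g + 46} = \frac{\left(5 - - \frac{14}{5}\right) + 384}{105 + 46} = \frac{\left(5 + \frac{14}{5}\right) + 384}{151} = \left(\frac{39}{5} + 384\right) \frac{1}{151} = \frac{1959}{5} \cdot \frac{1}{151} = \frac{1959}{755}$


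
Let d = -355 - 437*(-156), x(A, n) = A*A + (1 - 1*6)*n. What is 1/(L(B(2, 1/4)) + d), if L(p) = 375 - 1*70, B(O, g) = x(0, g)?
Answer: 1/68122 ≈ 1.4680e-5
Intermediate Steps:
x(A, n) = A² - 5*n (x(A, n) = A² + (1 - 6)*n = A² - 5*n)
B(O, g) = -5*g (B(O, g) = 0² - 5*g = 0 - 5*g = -5*g)
L(p) = 305 (L(p) = 375 - 70 = 305)
d = 67817 (d = -355 + 68172 = 67817)
1/(L(B(2, 1/4)) + d) = 1/(305 + 67817) = 1/68122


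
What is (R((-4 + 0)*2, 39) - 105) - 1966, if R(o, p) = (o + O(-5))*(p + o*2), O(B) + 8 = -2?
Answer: -2485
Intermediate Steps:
O(B) = -10 (O(B) = -8 - 2 = -10)
R(o, p) = (-10 + o)*(p + 2*o) (R(o, p) = (o - 10)*(p + o*2) = (-10 + o)*(p + 2*o))
(R((-4 + 0)*2, 39) - 105) - 1966 = ((-20*(-4 + 0)*2 - 10*39 + 2*((-4 + 0)*2)² + ((-4 + 0)*2)*39) - 105) - 1966 = ((-(-80)*2 - 390 + 2*(-4*2)² - 4*2*39) - 105) - 1966 = ((-20*(-8) - 390 + 2*(-8)² - 8*39) - 105) - 1966 = ((160 - 390 + 2*64 - 312) - 105) - 1966 = ((160 - 390 + 128 - 312) - 105) - 1966 = (-414 - 105) - 1966 = -519 - 1966 = -2485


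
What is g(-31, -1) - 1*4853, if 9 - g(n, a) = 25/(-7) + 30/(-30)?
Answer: -33876/7 ≈ -4839.4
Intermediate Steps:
g(n, a) = 95/7 (g(n, a) = 9 - (25/(-7) + 30/(-30)) = 9 - (25*(-⅐) + 30*(-1/30)) = 9 - (-25/7 - 1) = 9 - 1*(-32/7) = 9 + 32/7 = 95/7)
g(-31, -1) - 1*4853 = 95/7 - 1*4853 = 95/7 - 4853 = -33876/7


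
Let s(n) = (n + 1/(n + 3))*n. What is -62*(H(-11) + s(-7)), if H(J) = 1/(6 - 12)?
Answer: -18817/6 ≈ -3136.2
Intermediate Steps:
H(J) = -1/6 (H(J) = 1/(-6) = -1/6)
s(n) = n*(n + 1/(3 + n)) (s(n) = (n + 1/(3 + n))*n = n*(n + 1/(3 + n)))
-62*(H(-11) + s(-7)) = -62*(-1/6 - 7*(1 + (-7)**2 + 3*(-7))/(3 - 7)) = -62*(-1/6 - 7*(1 + 49 - 21)/(-4)) = -62*(-1/6 - 7*(-1/4)*29) = -62*(-1/6 + 203/4) = -62*607/12 = -18817/6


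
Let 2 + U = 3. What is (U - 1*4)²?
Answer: 9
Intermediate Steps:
U = 1 (U = -2 + 3 = 1)
(U - 1*4)² = (1 - 1*4)² = (1 - 4)² = (-3)² = 9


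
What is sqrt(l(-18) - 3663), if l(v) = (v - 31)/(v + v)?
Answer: I*sqrt(131819)/6 ≈ 60.511*I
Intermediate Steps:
l(v) = (-31 + v)/(2*v) (l(v) = (-31 + v)/((2*v)) = (-31 + v)*(1/(2*v)) = (-31 + v)/(2*v))
sqrt(l(-18) - 3663) = sqrt((1/2)*(-31 - 18)/(-18) - 3663) = sqrt((1/2)*(-1/18)*(-49) - 3663) = sqrt(49/36 - 3663) = sqrt(-131819/36) = I*sqrt(131819)/6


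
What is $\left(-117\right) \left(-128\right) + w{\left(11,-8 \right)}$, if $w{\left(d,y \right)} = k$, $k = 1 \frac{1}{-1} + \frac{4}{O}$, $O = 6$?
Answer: $\frac{44927}{3} \approx 14976.0$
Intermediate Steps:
$k = - \frac{1}{3}$ ($k = 1 \frac{1}{-1} + \frac{4}{6} = 1 \left(-1\right) + 4 \cdot \frac{1}{6} = -1 + \frac{2}{3} = - \frac{1}{3} \approx -0.33333$)
$w{\left(d,y \right)} = - \frac{1}{3}$
$\left(-117\right) \left(-128\right) + w{\left(11,-8 \right)} = \left(-117\right) \left(-128\right) - \frac{1}{3} = 14976 - \frac{1}{3} = \frac{44927}{3}$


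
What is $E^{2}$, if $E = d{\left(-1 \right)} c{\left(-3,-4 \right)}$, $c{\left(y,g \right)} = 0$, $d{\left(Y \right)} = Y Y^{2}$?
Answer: $0$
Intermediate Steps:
$d{\left(Y \right)} = Y^{3}$
$E = 0$ ($E = \left(-1\right)^{3} \cdot 0 = \left(-1\right) 0 = 0$)
$E^{2} = 0^{2} = 0$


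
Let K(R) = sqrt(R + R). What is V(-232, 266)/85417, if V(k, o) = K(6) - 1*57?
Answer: -57/85417 + 2*sqrt(3)/85417 ≈ -0.00062676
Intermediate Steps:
K(R) = sqrt(2)*sqrt(R) (K(R) = sqrt(2*R) = sqrt(2)*sqrt(R))
V(k, o) = -57 + 2*sqrt(3) (V(k, o) = sqrt(2)*sqrt(6) - 1*57 = 2*sqrt(3) - 57 = -57 + 2*sqrt(3))
V(-232, 266)/85417 = (-57 + 2*sqrt(3))/85417 = (-57 + 2*sqrt(3))*(1/85417) = -57/85417 + 2*sqrt(3)/85417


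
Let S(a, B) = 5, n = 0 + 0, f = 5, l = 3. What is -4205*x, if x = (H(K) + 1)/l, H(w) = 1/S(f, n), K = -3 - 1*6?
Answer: -1682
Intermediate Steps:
K = -9 (K = -3 - 6 = -9)
n = 0
H(w) = ⅕ (H(w) = 1/5 = ⅕)
x = ⅖ (x = (⅕ + 1)/3 = (6/5)*(⅓) = ⅖ ≈ 0.40000)
-4205*x = -4205*⅖ = -1682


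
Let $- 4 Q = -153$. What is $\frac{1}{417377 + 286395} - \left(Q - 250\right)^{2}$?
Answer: $- \frac{126223091683}{2815088} \approx -44838.0$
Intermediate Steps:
$Q = \frac{153}{4}$ ($Q = \left(- \frac{1}{4}\right) \left(-153\right) = \frac{153}{4} \approx 38.25$)
$\frac{1}{417377 + 286395} - \left(Q - 250\right)^{2} = \frac{1}{417377 + 286395} - \left(\frac{153}{4} - 250\right)^{2} = \frac{1}{703772} - \left(- \frac{847}{4}\right)^{2} = \frac{1}{703772} - \frac{717409}{16} = - \frac{126223091683}{2815088}$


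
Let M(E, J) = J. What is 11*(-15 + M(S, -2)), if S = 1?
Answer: -187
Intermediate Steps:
11*(-15 + M(S, -2)) = 11*(-15 - 2) = 11*(-17) = -187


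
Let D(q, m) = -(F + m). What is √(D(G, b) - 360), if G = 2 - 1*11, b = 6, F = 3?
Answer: 3*I*√41 ≈ 19.209*I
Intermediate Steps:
G = -9 (G = 2 - 11 = -9)
D(q, m) = -3 - m (D(q, m) = -(3 + m) = -3 - m)
√(D(G, b) - 360) = √((-3 - 1*6) - 360) = √((-3 - 6) - 360) = √(-9 - 360) = √(-369) = 3*I*√41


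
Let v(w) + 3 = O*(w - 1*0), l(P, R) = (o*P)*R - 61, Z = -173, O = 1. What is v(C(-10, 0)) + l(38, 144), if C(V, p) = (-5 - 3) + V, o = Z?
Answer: -946738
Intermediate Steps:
o = -173
l(P, R) = -61 - 173*P*R (l(P, R) = (-173*P)*R - 61 = -173*P*R - 61 = -61 - 173*P*R)
C(V, p) = -8 + V
v(w) = -3 + w (v(w) = -3 + 1*(w - 1*0) = -3 + 1*(w + 0) = -3 + 1*w = -3 + w)
v(C(-10, 0)) + l(38, 144) = (-3 + (-8 - 10)) + (-61 - 173*38*144) = (-3 - 18) + (-61 - 946656) = -21 - 946717 = -946738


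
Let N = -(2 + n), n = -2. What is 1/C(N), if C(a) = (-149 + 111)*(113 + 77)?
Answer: -1/7220 ≈ -0.00013850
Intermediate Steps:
N = 0 (N = -(2 - 2) = -1*0 = 0)
C(a) = -7220 (C(a) = -38*190 = -7220)
1/C(N) = 1/(-7220) = -1/7220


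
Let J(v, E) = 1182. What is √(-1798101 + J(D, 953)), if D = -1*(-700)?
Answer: I*√1796919 ≈ 1340.5*I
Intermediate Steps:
D = 700
√(-1798101 + J(D, 953)) = √(-1798101 + 1182) = √(-1796919) = I*√1796919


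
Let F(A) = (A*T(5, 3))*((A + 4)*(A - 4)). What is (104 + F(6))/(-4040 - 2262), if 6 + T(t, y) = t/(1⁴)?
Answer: 8/3151 ≈ 0.0025389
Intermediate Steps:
T(t, y) = -6 + t (T(t, y) = -6 + t/(1⁴) = -6 + t/1 = -6 + t*1 = -6 + t)
F(A) = -A*(-4 + A)*(4 + A) (F(A) = (A*(-6 + 5))*((A + 4)*(A - 4)) = (A*(-1))*((4 + A)*(-4 + A)) = (-A)*((-4 + A)*(4 + A)) = -A*(-4 + A)*(4 + A))
(104 + F(6))/(-4040 - 2262) = (104 + 6*(16 - 1*6²))/(-4040 - 2262) = (104 + 6*(16 - 1*36))/(-6302) = (104 + 6*(16 - 36))*(-1/6302) = (104 + 6*(-20))*(-1/6302) = (104 - 120)*(-1/6302) = -16*(-1/6302) = 8/3151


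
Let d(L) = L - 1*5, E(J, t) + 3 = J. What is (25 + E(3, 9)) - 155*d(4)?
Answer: 180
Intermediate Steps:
E(J, t) = -3 + J
d(L) = -5 + L (d(L) = L - 5 = -5 + L)
(25 + E(3, 9)) - 155*d(4) = (25 + (-3 + 3)) - 155*(-5 + 4) = (25 + 0) - 155*(-1) = 25 + 155 = 180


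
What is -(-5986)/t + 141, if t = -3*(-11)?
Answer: 10639/33 ≈ 322.39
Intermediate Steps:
t = 33
-(-5986)/t + 141 = -(-5986)/33 + 141 = -146*(-41/33) + 141 = 5986/33 + 141 = 10639/33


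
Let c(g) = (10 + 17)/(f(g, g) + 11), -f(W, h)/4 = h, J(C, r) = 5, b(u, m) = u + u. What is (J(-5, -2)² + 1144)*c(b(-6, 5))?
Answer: 31563/59 ≈ 534.97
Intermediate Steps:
b(u, m) = 2*u
f(W, h) = -4*h
c(g) = 27/(11 - 4*g) (c(g) = (10 + 17)/(-4*g + 11) = 27/(11 - 4*g))
(J(-5, -2)² + 1144)*c(b(-6, 5)) = (5² + 1144)*(-27/(-11 + 4*(2*(-6)))) = (25 + 1144)*(-27/(-11 + 4*(-12))) = 1169*(-27/(-11 - 48)) = 1169*(-27/(-59)) = 1169*(-27*(-1/59)) = 1169*(27/59) = 31563/59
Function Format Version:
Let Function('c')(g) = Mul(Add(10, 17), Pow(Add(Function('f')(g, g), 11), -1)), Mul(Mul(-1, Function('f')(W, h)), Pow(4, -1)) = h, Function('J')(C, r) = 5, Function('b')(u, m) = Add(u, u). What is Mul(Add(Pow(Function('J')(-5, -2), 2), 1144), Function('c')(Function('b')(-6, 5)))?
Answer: Rational(31563, 59) ≈ 534.97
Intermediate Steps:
Function('b')(u, m) = Mul(2, u)
Function('f')(W, h) = Mul(-4, h)
Function('c')(g) = Mul(27, Pow(Add(11, Mul(-4, g)), -1)) (Function('c')(g) = Mul(Add(10, 17), Pow(Add(Mul(-4, g), 11), -1)) = Mul(27, Pow(Add(11, Mul(-4, g)), -1)))
Mul(Add(Pow(Function('J')(-5, -2), 2), 1144), Function('c')(Function('b')(-6, 5))) = Mul(Add(Pow(5, 2), 1144), Mul(-27, Pow(Add(-11, Mul(4, Mul(2, -6))), -1))) = Mul(Add(25, 1144), Mul(-27, Pow(Add(-11, Mul(4, -12)), -1))) = Mul(1169, Mul(-27, Pow(Add(-11, -48), -1))) = Mul(1169, Mul(-27, Pow(-59, -1))) = Mul(1169, Mul(-27, Rational(-1, 59))) = Mul(1169, Rational(27, 59)) = Rational(31563, 59)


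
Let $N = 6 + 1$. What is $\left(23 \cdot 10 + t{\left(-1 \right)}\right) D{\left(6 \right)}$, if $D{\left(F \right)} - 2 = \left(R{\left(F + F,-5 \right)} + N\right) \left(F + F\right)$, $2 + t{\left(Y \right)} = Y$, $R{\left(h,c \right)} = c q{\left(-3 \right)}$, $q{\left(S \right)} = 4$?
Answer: $-34958$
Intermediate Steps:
$R{\left(h,c \right)} = 4 c$ ($R{\left(h,c \right)} = c 4 = 4 c$)
$t{\left(Y \right)} = -2 + Y$
$N = 7$
$D{\left(F \right)} = 2 - 26 F$ ($D{\left(F \right)} = 2 + \left(4 \left(-5\right) + 7\right) \left(F + F\right) = 2 + \left(-20 + 7\right) 2 F = 2 - 13 \cdot 2 F = 2 - 26 F$)
$\left(23 \cdot 10 + t{\left(-1 \right)}\right) D{\left(6 \right)} = \left(23 \cdot 10 - 3\right) \left(2 - 156\right) = \left(230 - 3\right) \left(2 - 156\right) = 227 \left(-154\right) = -34958$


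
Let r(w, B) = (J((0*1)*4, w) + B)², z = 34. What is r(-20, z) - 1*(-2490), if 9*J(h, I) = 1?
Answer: 295939/81 ≈ 3653.6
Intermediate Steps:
J(h, I) = ⅑ (J(h, I) = (⅑)*1 = ⅑)
r(w, B) = (⅑ + B)²
r(-20, z) - 1*(-2490) = (1 + 9*34)²/81 - 1*(-2490) = (1 + 306)²/81 + 2490 = (1/81)*307² + 2490 = (1/81)*94249 + 2490 = 94249/81 + 2490 = 295939/81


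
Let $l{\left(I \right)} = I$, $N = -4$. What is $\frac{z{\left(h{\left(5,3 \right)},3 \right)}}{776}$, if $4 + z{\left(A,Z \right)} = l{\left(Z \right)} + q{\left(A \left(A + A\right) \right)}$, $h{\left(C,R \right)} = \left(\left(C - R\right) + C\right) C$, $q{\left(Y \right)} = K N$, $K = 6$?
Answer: $- \frac{25}{776} \approx -0.032216$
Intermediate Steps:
$q{\left(Y \right)} = -24$ ($q{\left(Y \right)} = 6 \left(-4\right) = -24$)
$h{\left(C,R \right)} = C \left(- R + 2 C\right)$ ($h{\left(C,R \right)} = \left(- R + 2 C\right) C = C \left(- R + 2 C\right)$)
$z{\left(A,Z \right)} = -28 + Z$ ($z{\left(A,Z \right)} = -4 + \left(Z - 24\right) = -4 + \left(-24 + Z\right) = -28 + Z$)
$\frac{z{\left(h{\left(5,3 \right)},3 \right)}}{776} = \frac{-28 + 3}{776} = \left(-25\right) \frac{1}{776} = - \frac{25}{776}$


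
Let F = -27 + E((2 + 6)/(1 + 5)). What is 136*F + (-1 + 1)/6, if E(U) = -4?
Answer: -4216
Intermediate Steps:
F = -31 (F = -27 - 4 = -31)
136*F + (-1 + 1)/6 = 136*(-31) + (-1 + 1)/6 = -4216 + (⅙)*0 = -4216 + 0 = -4216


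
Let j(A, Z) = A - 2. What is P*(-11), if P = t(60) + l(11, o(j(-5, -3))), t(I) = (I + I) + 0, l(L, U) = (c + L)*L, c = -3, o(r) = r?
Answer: -2288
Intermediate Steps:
j(A, Z) = -2 + A
l(L, U) = L*(-3 + L) (l(L, U) = (-3 + L)*L = L*(-3 + L))
t(I) = 2*I (t(I) = 2*I + 0 = 2*I)
P = 208 (P = 2*60 + 11*(-3 + 11) = 120 + 11*8 = 120 + 88 = 208)
P*(-11) = 208*(-11) = -2288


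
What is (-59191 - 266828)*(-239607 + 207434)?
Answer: 10489009287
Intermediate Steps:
(-59191 - 266828)*(-239607 + 207434) = -326019*(-32173) = 10489009287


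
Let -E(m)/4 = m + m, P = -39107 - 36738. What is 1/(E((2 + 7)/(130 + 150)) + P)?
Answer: -35/2654584 ≈ -1.3185e-5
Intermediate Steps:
P = -75845
E(m) = -8*m (E(m) = -4*(m + m) = -8*m)
1/(E((2 + 7)/(130 + 150)) + P) = 1/(-8*(2 + 7)/(130 + 150) - 75845) = 1/(-72/280 - 75845) = 1/(-8*9/280 - 75845) = 1/(-9/35 - 75845) = 1/(-2654584/35) = -35/2654584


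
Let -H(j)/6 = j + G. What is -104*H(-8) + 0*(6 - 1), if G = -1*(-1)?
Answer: -4368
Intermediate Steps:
G = 1
H(j) = -6 - 6*j (H(j) = -6*(j + 1) = -6*(1 + j) = -6 - 6*j)
-104*H(-8) + 0*(6 - 1) = -104*(-6 - 6*(-8)) + 0*(6 - 1) = -104*(-6 + 48) + 0*5 = -104*42 + 0 = -4368 + 0 = -4368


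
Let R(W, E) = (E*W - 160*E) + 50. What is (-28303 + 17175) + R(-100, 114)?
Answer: -40718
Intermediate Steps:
R(W, E) = 50 - 160*E + E*W (R(W, E) = (-160*E + E*W) + 50 = 50 - 160*E + E*W)
(-28303 + 17175) + R(-100, 114) = (-28303 + 17175) + (50 - 160*114 + 114*(-100)) = -11128 + (50 - 18240 - 11400) = -11128 - 29590 = -40718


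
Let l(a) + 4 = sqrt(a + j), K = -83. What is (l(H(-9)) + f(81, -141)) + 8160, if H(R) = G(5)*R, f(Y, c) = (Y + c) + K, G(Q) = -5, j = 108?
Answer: 8013 + 3*sqrt(17) ≈ 8025.4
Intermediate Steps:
f(Y, c) = -83 + Y + c (f(Y, c) = (Y + c) - 83 = -83 + Y + c)
H(R) = -5*R
l(a) = -4 + sqrt(108 + a) (l(a) = -4 + sqrt(a + 108) = -4 + sqrt(108 + a))
(l(H(-9)) + f(81, -141)) + 8160 = ((-4 + sqrt(108 - 5*(-9))) + (-83 + 81 - 141)) + 8160 = ((-4 + sqrt(108 + 45)) - 143) + 8160 = ((-4 + sqrt(153)) - 143) + 8160 = ((-4 + 3*sqrt(17)) - 143) + 8160 = (-147 + 3*sqrt(17)) + 8160 = 8013 + 3*sqrt(17)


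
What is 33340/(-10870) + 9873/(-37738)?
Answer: -136550443/41021206 ≈ -3.3288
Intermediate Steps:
33340/(-10870) + 9873/(-37738) = 33340*(-1/10870) + 9873*(-1/37738) = -3334/1087 - 9873/37738 = -136550443/41021206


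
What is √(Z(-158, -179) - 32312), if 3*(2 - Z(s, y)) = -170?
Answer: 2*I*√72570/3 ≈ 179.59*I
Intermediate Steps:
Z(s, y) = 176/3 (Z(s, y) = 2 - ⅓*(-170) = 2 + 170/3 = 176/3)
√(Z(-158, -179) - 32312) = √(176/3 - 32312) = √(-96760/3) = 2*I*√72570/3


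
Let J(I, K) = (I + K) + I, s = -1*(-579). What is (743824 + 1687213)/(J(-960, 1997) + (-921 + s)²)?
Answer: 2431037/117041 ≈ 20.771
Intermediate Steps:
s = 579
J(I, K) = K + 2*I
(743824 + 1687213)/(J(-960, 1997) + (-921 + s)²) = (743824 + 1687213)/((1997 + 2*(-960)) + (-921 + 579)²) = 2431037/((1997 - 1920) + (-342)²) = 2431037/(77 + 116964) = 2431037/117041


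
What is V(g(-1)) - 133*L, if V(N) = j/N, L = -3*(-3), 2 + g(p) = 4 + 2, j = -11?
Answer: -4799/4 ≈ -1199.8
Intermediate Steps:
g(p) = 4 (g(p) = -2 + (4 + 2) = -2 + 6 = 4)
L = 9
V(N) = -11/N
V(g(-1)) - 133*L = -11/4 - 133*9 = -11*¼ - 1197 = -11/4 - 1197 = -4799/4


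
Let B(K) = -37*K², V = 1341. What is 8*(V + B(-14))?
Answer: -47288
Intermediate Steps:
8*(V + B(-14)) = 8*(1341 - 37*(-14)²) = 8*(1341 - 37*196) = 8*(1341 - 7252) = 8*(-5911) = -47288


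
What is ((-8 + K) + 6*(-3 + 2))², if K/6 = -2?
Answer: 676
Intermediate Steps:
K = -12 (K = 6*(-2) = -12)
((-8 + K) + 6*(-3 + 2))² = ((-8 - 12) + 6*(-3 + 2))² = (-20 + 6*(-1))² = (-20 - 6)² = (-26)² = 676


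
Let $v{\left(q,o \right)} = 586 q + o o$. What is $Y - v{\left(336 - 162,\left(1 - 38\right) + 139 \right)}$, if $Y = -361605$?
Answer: $-473973$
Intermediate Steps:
$v{\left(q,o \right)} = o^{2} + 586 q$ ($v{\left(q,o \right)} = 586 q + o^{2} = o^{2} + 586 q$)
$Y - v{\left(336 - 162,\left(1 - 38\right) + 139 \right)} = -361605 - \left(\left(\left(1 - 38\right) + 139\right)^{2} + 586 \left(336 - 162\right)\right) = -361605 - \left(\left(-37 + 139\right)^{2} + 586 \cdot 174\right) = -361605 - \left(102^{2} + 101964\right) = -361605 - \left(10404 + 101964\right) = -361605 - 112368 = -473973$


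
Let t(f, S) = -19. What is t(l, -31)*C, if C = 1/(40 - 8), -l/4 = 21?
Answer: -19/32 ≈ -0.59375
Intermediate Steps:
l = -84 (l = -4*21 = -84)
C = 1/32 ≈ 0.031250
t(l, -31)*C = -19*1/32 = -19/32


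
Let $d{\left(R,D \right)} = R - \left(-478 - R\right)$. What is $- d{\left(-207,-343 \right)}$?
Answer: $-64$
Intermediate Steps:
$d{\left(R,D \right)} = 478 + 2 R$ ($d{\left(R,D \right)} = R + \left(478 + R\right) = 478 + 2 R$)
$- d{\left(-207,-343 \right)} = - (478 + 2 \left(-207\right)) = - (478 - 414) = \left(-1\right) 64 = -64$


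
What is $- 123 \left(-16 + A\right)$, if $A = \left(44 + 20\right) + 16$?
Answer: $-7872$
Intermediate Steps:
$A = 80$ ($A = 64 + 16 = 80$)
$- 123 \left(-16 + A\right) = - 123 \left(-16 + 80\right) = \left(-123\right) 64 = -7872$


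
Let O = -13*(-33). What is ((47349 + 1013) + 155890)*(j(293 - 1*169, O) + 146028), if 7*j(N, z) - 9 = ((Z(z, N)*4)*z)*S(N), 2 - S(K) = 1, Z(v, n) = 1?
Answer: 209137912092/7 ≈ 2.9877e+10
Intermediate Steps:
O = 429
S(K) = 1 (S(K) = 2 - 1*1 = 2 - 1 = 1)
j(N, z) = 9/7 + 4*z/7 (j(N, z) = 9/7 + (((1*4)*z)*1)/7 = 9/7 + ((4*z)*1)/7 = 9/7 + (4*z)/7 = 9/7 + 4*z/7)
((47349 + 1013) + 155890)*(j(293 - 1*169, O) + 146028) = ((47349 + 1013) + 155890)*((9/7 + (4/7)*429) + 146028) = (48362 + 155890)*((9/7 + 1716/7) + 146028) = 204252*(1725/7 + 146028) = 204252*(1023921/7) = 209137912092/7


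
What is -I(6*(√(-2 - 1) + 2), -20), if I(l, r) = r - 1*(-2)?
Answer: 18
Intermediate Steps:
I(l, r) = 2 + r (I(l, r) = r + 2 = 2 + r)
-I(6*(√(-2 - 1) + 2), -20) = -(2 - 20) = -1*(-18) = 18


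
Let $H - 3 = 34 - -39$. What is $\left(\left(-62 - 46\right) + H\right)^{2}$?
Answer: $1024$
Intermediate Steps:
$H = 76$ ($H = 3 + \left(34 - -39\right) = 3 + \left(34 + 39\right) = 3 + 73 = 76$)
$\left(\left(-62 - 46\right) + H\right)^{2} = \left(\left(-62 - 46\right) + 76\right)^{2} = \left(-108 + 76\right)^{2} = \left(-32\right)^{2} = 1024$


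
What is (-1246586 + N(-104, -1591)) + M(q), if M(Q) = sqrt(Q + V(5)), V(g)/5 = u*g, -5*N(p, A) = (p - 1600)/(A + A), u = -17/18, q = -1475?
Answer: -9916592482/7955 + 5*I*sqrt(2158)/6 ≈ -1.2466e+6 + 38.712*I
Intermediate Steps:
u = -17/18 (u = -17*1/18 = -17/18 ≈ -0.94444)
N(p, A) = -(-1600 + p)/(10*A) (N(p, A) = -(p - 1600)/(5*(A + A)) = -(-1600 + p)/(5*(2*A)) = -(-1600 + p)*1/(2*A)/5 = -(-1600 + p)/(10*A))
V(g) = -85*g/18 (V(g) = 5*(-17*g/18) = -85*g/18)
M(Q) = sqrt(-425/18 + Q) (M(Q) = sqrt(Q - 85/18*5) = sqrt(Q - 425/18) = sqrt(-425/18 + Q))
(-1246586 + N(-104, -1591)) + M(q) = (-1246586 + (1/10)*(1600 - 1*(-104))/(-1591)) + sqrt(-850 + 36*(-1475))/6 = (-1246586 + (1/10)*(-1/1591)*(1600 + 104)) + sqrt(-850 - 53100)/6 = (-1246586 + (1/10)*(-1/1591)*1704) + sqrt(-53950)/6 = (-1246586 - 852/7955) + (5*I*sqrt(2158))/6 = -9916592482/7955 + 5*I*sqrt(2158)/6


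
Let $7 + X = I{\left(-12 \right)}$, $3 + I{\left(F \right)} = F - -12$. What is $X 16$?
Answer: $-160$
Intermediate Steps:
$I{\left(F \right)} = 9 + F$ ($I{\left(F \right)} = -3 + \left(F - -12\right) = -3 + \left(F + 12\right) = -3 + \left(12 + F\right) = 9 + F$)
$X = -10$ ($X = -7 + \left(9 - 12\right) = -7 - 3 = -10$)
$X 16 = \left(-10\right) 16 = -160$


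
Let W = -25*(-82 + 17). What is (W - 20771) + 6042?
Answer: -13104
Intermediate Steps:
W = 1625 (W = -25*(-65) = 1625)
(W - 20771) + 6042 = (1625 - 20771) + 6042 = -19146 + 6042 = -13104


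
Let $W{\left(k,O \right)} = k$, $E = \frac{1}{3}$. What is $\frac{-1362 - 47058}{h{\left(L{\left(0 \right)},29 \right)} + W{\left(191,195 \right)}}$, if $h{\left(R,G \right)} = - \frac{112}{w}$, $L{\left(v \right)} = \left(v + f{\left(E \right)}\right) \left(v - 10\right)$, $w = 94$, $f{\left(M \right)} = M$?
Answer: $- \frac{2275740}{8921} \approx -255.1$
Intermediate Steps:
$E = \frac{1}{3} \approx 0.33333$
$L{\left(v \right)} = \left(-10 + v\right) \left(\frac{1}{3} + v\right)$ ($L{\left(v \right)} = \left(v + \frac{1}{3}\right) \left(v - 10\right) = \left(\frac{1}{3} + v\right) \left(-10 + v\right) = \left(-10 + v\right) \left(\frac{1}{3} + v\right)$)
$h{\left(R,G \right)} = - \frac{56}{47}$ ($h{\left(R,G \right)} = - \frac{112}{94} = \left(-112\right) \frac{1}{94} = - \frac{56}{47}$)
$\frac{-1362 - 47058}{h{\left(L{\left(0 \right)},29 \right)} + W{\left(191,195 \right)}} = \frac{-1362 - 47058}{- \frac{56}{47} + 191} = - \frac{48420}{\frac{8921}{47}} = \left(-48420\right) \frac{47}{8921} = - \frac{2275740}{8921}$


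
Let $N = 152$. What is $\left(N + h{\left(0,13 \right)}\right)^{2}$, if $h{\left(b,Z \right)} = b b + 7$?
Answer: $25281$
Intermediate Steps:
$h{\left(b,Z \right)} = 7 + b^{2}$ ($h{\left(b,Z \right)} = b^{2} + 7 = 7 + b^{2}$)
$\left(N + h{\left(0,13 \right)}\right)^{2} = \left(152 + \left(7 + 0^{2}\right)\right)^{2} = \left(152 + \left(7 + 0\right)\right)^{2} = \left(152 + 7\right)^{2} = 159^{2} = 25281$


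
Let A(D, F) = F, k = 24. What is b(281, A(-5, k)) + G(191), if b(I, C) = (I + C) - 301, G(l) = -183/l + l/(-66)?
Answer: 1865/12606 ≈ 0.14795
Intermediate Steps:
G(l) = -183/l - l/66 (G(l) = -183/l + l*(-1/66) = -183/l - l/66)
b(I, C) = -301 + C + I (b(I, C) = (C + I) - 301 = -301 + C + I)
b(281, A(-5, k)) + G(191) = (-301 + 24 + 281) + (-183/191 - 1/66*191) = 4 + (-183*1/191 - 191/66) = 4 + (-183/191 - 191/66) = 4 - 48559/12606 = 1865/12606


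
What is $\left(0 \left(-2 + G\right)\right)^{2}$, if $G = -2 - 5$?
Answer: $0$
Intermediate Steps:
$G = -7$ ($G = -2 - 5 = -7$)
$\left(0 \left(-2 + G\right)\right)^{2} = \left(0 \left(-2 - 7\right)\right)^{2} = \left(0 \left(-9\right)\right)^{2} = 0^{2} = 0$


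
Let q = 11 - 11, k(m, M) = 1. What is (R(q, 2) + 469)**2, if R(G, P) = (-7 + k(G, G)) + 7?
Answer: 220900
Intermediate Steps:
q = 0
R(G, P) = 1 (R(G, P) = (-7 + 1) + 7 = -6 + 7 = 1)
(R(q, 2) + 469)**2 = (1 + 469)**2 = 470**2 = 220900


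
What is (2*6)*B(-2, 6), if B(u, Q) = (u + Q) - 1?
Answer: 36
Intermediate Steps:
B(u, Q) = -1 + Q + u (B(u, Q) = (Q + u) - 1 = -1 + Q + u)
(2*6)*B(-2, 6) = (2*6)*(-1 + 6 - 2) = 12*3 = 36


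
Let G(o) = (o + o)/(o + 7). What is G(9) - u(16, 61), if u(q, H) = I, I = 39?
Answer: -303/8 ≈ -37.875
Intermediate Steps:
u(q, H) = 39
G(o) = 2*o/(7 + o) (G(o) = (2*o)/(7 + o) = 2*o/(7 + o))
G(9) - u(16, 61) = 2*9/(7 + 9) - 1*39 = 2*9/16 - 39 = 2*9*(1/16) - 39 = 9/8 - 39 = -303/8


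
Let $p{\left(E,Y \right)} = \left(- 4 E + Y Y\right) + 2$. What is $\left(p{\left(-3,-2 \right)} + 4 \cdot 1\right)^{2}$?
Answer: $484$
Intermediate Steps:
$p{\left(E,Y \right)} = 2 + Y^{2} - 4 E$ ($p{\left(E,Y \right)} = \left(- 4 E + Y^{2}\right) + 2 = \left(Y^{2} - 4 E\right) + 2 = 2 + Y^{2} - 4 E$)
$\left(p{\left(-3,-2 \right)} + 4 \cdot 1\right)^{2} = \left(\left(2 + \left(-2\right)^{2} - -12\right) + 4 \cdot 1\right)^{2} = \left(\left(2 + 4 + 12\right) + 4\right)^{2} = \left(18 + 4\right)^{2} = 22^{2} = 484$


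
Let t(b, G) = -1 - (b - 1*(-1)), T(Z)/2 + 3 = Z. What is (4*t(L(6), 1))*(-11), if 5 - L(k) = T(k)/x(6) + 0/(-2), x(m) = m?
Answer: 264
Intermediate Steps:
T(Z) = -6 + 2*Z
L(k) = 6 - k/3 (L(k) = 5 - ((-6 + 2*k)/6 + 0/(-2)) = 5 - ((-6 + 2*k)*(1/6) + 0*(-1/2)) = 5 - ((-1 + k/3) + 0) = 5 - (-1 + k/3) = 5 + (1 - k/3) = 6 - k/3)
t(b, G) = -2 - b (t(b, G) = -1 - (b + 1) = -1 - (1 + b) = -1 + (-1 - b) = -2 - b)
(4*t(L(6), 1))*(-11) = (4*(-2 - (6 - 1/3*6)))*(-11) = (4*(-2 - (6 - 2)))*(-11) = (4*(-2 - 1*4))*(-11) = (4*(-2 - 4))*(-11) = (4*(-6))*(-11) = -24*(-11) = 264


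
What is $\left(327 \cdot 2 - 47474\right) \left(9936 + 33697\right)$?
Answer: $-2042897060$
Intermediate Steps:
$\left(327 \cdot 2 - 47474\right) \left(9936 + 33697\right) = \left(654 - 47474\right) 43633 = \left(-46820\right) 43633 = -2042897060$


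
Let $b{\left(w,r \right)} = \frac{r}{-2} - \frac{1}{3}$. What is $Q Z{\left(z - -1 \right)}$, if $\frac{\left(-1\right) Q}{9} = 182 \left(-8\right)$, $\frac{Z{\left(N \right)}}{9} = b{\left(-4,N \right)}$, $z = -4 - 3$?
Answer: $314496$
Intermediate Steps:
$z = -7$ ($z = -4 - 3 = -7$)
$b{\left(w,r \right)} = - \frac{1}{3} - \frac{r}{2}$ ($b{\left(w,r \right)} = r \left(- \frac{1}{2}\right) - \frac{1}{3} = - \frac{r}{2} - \frac{1}{3} = - \frac{1}{3} - \frac{r}{2}$)
$Z{\left(N \right)} = -3 - \frac{9 N}{2}$ ($Z{\left(N \right)} = 9 \left(- \frac{1}{3} - \frac{N}{2}\right) = -3 - \frac{9 N}{2}$)
$Q = 13104$ ($Q = - 9 \cdot 182 \left(-8\right) = \left(-9\right) \left(-1456\right) = 13104$)
$Q Z{\left(z - -1 \right)} = 13104 \left(-3 - \frac{9 \left(-7 - -1\right)}{2}\right) = 13104 \left(-3 - \frac{9 \left(-7 + 1\right)}{2}\right) = 13104 \left(-3 - -27\right) = 13104 \left(-3 + 27\right) = 13104 \cdot 24 = 314496$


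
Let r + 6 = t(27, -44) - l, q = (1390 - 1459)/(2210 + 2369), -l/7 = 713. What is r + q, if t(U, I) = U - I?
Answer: 23151355/4579 ≈ 5056.0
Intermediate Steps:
l = -4991 (l = -7*713 = -4991)
q = -69/4579 ≈ -0.015069
r = 5056 (r = -6 + ((27 - 1*(-44)) - 1*(-4991)) = -6 + ((27 + 44) + 4991) = -6 + (71 + 4991) = -6 + 5062 = 5056)
r + q = 5056 - 69/4579 = 23151355/4579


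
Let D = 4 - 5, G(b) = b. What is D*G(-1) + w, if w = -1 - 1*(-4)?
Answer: 4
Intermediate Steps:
w = 3 (w = -1 + 4 = 3)
D = -1
D*G(-1) + w = -1*(-1) + 3 = 1 + 3 = 4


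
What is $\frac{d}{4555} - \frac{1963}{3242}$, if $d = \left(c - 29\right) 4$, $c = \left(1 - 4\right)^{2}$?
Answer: $- \frac{1840165}{2953462} \approx -0.62305$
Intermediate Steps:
$c = 9$ ($c = \left(-3\right)^{2} = 9$)
$d = -80$ ($d = \left(9 - 29\right) 4 = \left(-20\right) 4 = -80$)
$\frac{d}{4555} - \frac{1963}{3242} = - \frac{80}{4555} - \frac{1963}{3242} = \left(-80\right) \frac{1}{4555} - \frac{1963}{3242} = - \frac{16}{911} - \frac{1963}{3242} = - \frac{1840165}{2953462}$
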